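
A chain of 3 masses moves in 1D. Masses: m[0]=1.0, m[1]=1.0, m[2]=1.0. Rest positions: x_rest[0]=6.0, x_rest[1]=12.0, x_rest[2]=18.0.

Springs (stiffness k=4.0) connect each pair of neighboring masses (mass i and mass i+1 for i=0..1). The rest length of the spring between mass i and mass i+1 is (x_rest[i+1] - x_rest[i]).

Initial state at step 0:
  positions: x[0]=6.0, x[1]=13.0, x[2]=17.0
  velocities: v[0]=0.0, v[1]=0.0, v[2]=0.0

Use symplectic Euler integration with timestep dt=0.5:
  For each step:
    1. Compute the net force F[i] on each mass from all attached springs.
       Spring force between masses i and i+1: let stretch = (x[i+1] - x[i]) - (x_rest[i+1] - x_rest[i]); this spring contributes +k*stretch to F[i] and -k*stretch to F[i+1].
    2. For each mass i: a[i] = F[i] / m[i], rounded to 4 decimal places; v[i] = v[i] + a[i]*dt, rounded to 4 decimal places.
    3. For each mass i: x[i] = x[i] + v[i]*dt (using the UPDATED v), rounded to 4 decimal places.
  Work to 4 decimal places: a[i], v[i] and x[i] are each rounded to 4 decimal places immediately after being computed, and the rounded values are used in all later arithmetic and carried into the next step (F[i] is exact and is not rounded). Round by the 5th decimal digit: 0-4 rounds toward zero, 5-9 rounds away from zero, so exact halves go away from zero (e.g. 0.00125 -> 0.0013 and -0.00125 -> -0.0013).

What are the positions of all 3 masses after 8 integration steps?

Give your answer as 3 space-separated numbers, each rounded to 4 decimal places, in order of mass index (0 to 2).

Answer: 5.0000 13.0000 18.0000

Derivation:
Step 0: x=[6.0000 13.0000 17.0000] v=[0.0000 0.0000 0.0000]
Step 1: x=[7.0000 10.0000 19.0000] v=[2.0000 -6.0000 4.0000]
Step 2: x=[5.0000 13.0000 18.0000] v=[-4.0000 6.0000 -2.0000]
Step 3: x=[5.0000 13.0000 18.0000] v=[0.0000 0.0000 0.0000]
Step 4: x=[7.0000 10.0000 19.0000] v=[4.0000 -6.0000 2.0000]
Step 5: x=[6.0000 13.0000 17.0000] v=[-2.0000 6.0000 -4.0000]
Step 6: x=[6.0000 13.0000 17.0000] v=[0.0000 0.0000 0.0000]
Step 7: x=[7.0000 10.0000 19.0000] v=[2.0000 -6.0000 4.0000]
Step 8: x=[5.0000 13.0000 18.0000] v=[-4.0000 6.0000 -2.0000]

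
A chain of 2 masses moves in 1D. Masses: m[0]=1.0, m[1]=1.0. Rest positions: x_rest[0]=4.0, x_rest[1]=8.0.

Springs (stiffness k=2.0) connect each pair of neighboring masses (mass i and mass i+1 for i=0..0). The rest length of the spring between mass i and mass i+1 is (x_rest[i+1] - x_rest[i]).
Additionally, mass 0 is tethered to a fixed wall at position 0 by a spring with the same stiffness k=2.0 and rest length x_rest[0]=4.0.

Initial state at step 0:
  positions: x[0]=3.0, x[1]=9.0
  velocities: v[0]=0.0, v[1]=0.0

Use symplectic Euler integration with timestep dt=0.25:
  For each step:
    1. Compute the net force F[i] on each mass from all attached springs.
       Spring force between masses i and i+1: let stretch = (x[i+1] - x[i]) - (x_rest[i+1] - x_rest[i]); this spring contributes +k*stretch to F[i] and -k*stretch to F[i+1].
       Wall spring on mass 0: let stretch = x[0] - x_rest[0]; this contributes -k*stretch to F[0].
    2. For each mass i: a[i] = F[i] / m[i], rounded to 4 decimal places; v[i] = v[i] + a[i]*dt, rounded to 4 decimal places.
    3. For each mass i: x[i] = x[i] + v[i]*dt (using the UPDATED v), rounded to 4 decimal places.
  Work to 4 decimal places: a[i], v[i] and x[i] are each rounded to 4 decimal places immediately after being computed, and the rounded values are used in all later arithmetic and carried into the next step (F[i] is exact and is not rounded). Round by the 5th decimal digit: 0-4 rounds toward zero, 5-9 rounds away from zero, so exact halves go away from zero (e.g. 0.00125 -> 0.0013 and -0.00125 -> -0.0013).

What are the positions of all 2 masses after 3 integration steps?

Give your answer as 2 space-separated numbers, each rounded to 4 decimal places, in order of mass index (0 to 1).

Answer: 4.6660 7.8652

Derivation:
Step 0: x=[3.0000 9.0000] v=[0.0000 0.0000]
Step 1: x=[3.3750 8.7500] v=[1.5000 -1.0000]
Step 2: x=[4.0000 8.3281] v=[2.5000 -1.6875]
Step 3: x=[4.6660 7.8652] v=[2.6641 -1.8516]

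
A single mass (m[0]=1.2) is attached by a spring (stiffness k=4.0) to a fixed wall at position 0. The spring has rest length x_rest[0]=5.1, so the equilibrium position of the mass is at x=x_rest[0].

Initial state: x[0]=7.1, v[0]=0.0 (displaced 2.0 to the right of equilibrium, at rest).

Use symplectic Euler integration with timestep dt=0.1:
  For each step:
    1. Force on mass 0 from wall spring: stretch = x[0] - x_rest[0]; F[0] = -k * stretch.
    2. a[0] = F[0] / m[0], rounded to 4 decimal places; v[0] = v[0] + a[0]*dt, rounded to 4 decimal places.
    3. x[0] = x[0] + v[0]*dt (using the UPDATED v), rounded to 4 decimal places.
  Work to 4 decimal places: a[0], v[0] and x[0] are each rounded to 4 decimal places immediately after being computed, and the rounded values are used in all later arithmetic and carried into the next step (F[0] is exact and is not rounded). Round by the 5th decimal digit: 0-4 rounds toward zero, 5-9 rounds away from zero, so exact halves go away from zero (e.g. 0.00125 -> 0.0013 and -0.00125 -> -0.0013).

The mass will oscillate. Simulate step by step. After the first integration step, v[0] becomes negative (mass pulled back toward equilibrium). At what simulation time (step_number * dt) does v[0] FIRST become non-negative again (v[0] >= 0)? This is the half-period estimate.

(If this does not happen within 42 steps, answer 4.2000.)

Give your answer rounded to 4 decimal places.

Step 0: x=[7.1000] v=[0.0000]
Step 1: x=[7.0333] v=[-0.6667]
Step 2: x=[6.9022] v=[-1.3111]
Step 3: x=[6.7110] v=[-1.9118]
Step 4: x=[6.4661] v=[-2.4488]
Step 5: x=[6.1757] v=[-2.9042]
Step 6: x=[5.8494] v=[-3.2628]
Step 7: x=[5.4981] v=[-3.5126]
Step 8: x=[5.1336] v=[-3.6453]
Step 9: x=[4.7680] v=[-3.6565]
Step 10: x=[4.4134] v=[-3.5458]
Step 11: x=[4.0817] v=[-3.3169]
Step 12: x=[3.7840] v=[-2.9775]
Step 13: x=[3.5301] v=[-2.5388]
Step 14: x=[3.3286] v=[-2.0155]
Step 15: x=[3.1861] v=[-1.4250]
Step 16: x=[3.1074] v=[-0.7870]
Step 17: x=[3.0951] v=[-0.1228]
Step 18: x=[3.1497] v=[0.5455]
First v>=0 after going negative at step 18, time=1.8000

Answer: 1.8000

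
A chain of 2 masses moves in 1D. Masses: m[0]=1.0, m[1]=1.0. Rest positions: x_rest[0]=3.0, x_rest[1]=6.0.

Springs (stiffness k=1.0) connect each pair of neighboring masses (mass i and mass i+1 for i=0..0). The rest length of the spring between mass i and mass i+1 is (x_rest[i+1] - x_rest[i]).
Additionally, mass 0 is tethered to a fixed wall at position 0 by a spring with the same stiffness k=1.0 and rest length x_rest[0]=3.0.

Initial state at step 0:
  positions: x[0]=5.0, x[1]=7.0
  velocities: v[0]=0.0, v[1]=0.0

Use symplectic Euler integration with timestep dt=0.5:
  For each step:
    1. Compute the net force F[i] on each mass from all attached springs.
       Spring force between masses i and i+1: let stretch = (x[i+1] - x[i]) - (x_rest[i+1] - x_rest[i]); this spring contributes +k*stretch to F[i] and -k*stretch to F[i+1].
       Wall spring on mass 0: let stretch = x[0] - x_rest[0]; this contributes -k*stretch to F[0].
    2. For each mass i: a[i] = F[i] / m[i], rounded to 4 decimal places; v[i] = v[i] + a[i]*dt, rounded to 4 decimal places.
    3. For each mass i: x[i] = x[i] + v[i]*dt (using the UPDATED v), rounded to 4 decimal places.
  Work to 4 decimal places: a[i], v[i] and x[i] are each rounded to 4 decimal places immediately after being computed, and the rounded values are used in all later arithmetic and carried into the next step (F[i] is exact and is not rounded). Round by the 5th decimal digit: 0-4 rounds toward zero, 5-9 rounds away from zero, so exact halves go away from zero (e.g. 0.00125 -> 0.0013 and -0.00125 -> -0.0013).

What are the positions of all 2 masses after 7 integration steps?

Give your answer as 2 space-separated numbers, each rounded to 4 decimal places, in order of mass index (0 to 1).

Answer: 3.3983 4.2010

Derivation:
Step 0: x=[5.0000 7.0000] v=[0.0000 0.0000]
Step 1: x=[4.2500 7.2500] v=[-1.5000 0.5000]
Step 2: x=[3.1875 7.5000] v=[-2.1250 0.5000]
Step 3: x=[2.4063 7.4219] v=[-1.5625 -0.1563]
Step 4: x=[2.2774 6.8399] v=[-0.2579 -1.1641]
Step 5: x=[2.7198 5.8672] v=[0.8847 -1.9454]
Step 6: x=[3.2691 4.8577] v=[1.0985 -2.0191]
Step 7: x=[3.3983 4.2010] v=[0.2583 -1.3134]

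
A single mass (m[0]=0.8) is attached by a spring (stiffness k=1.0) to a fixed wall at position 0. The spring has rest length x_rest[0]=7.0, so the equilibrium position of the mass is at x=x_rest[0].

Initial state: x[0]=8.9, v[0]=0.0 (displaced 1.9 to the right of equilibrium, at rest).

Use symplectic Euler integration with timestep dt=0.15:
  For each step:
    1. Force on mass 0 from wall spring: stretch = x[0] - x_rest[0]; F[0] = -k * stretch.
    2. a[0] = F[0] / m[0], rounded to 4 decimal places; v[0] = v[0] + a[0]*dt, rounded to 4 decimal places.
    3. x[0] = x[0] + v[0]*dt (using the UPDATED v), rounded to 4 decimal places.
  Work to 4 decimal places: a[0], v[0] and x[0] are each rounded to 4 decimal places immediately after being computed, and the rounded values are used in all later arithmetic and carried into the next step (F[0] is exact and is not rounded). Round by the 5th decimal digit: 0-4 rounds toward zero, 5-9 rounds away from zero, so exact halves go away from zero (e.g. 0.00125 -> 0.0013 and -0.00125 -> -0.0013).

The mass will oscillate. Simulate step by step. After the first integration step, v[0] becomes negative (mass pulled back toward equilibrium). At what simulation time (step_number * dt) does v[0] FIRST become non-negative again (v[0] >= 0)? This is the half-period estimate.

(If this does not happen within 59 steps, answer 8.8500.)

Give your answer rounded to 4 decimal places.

Answer: 2.8500

Derivation:
Step 0: x=[8.9000] v=[0.0000]
Step 1: x=[8.8466] v=[-0.3563]
Step 2: x=[8.7412] v=[-0.7025]
Step 3: x=[8.5869] v=[-1.0290]
Step 4: x=[8.3879] v=[-1.3265]
Step 5: x=[8.1499] v=[-1.5867]
Step 6: x=[7.8796] v=[-1.8023]
Step 7: x=[7.5845] v=[-1.9672]
Step 8: x=[7.2730] v=[-2.0768]
Step 9: x=[6.9538] v=[-2.1280]
Step 10: x=[6.6359] v=[-2.1193]
Step 11: x=[6.3283] v=[-2.0510]
Step 12: x=[6.0395] v=[-1.9251]
Step 13: x=[5.7778] v=[-1.7450]
Step 14: x=[5.5504] v=[-1.5158]
Step 15: x=[5.3638] v=[-1.2440]
Step 16: x=[5.2232] v=[-0.9372]
Step 17: x=[5.1326] v=[-0.6041]
Step 18: x=[5.0945] v=[-0.2540]
Step 19: x=[5.1100] v=[0.1033]
First v>=0 after going negative at step 19, time=2.8500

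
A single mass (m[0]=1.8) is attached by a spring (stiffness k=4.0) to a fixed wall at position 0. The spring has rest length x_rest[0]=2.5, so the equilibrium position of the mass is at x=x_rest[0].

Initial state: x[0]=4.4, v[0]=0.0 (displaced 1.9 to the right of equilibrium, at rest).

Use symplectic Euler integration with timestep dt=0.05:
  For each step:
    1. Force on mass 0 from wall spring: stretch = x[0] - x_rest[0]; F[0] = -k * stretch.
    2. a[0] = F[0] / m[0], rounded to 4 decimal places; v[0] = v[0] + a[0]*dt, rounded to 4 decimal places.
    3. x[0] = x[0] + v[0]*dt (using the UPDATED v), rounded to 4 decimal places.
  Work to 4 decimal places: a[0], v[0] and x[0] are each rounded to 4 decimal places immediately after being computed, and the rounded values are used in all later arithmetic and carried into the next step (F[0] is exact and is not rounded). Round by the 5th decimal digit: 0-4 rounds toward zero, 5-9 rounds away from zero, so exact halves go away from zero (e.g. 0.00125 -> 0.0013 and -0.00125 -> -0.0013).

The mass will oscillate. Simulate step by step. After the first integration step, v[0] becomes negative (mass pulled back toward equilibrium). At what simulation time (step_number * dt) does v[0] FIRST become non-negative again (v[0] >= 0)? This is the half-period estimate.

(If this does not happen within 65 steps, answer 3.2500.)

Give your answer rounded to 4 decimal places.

Step 0: x=[4.4000] v=[0.0000]
Step 1: x=[4.3894] v=[-0.2111]
Step 2: x=[4.3684] v=[-0.4210]
Step 3: x=[4.3370] v=[-0.6286]
Step 4: x=[4.2954] v=[-0.8327]
Step 5: x=[4.2438] v=[-1.0322]
Step 6: x=[4.1825] v=[-1.2260]
Step 7: x=[4.1119] v=[-1.4129]
Step 8: x=[4.0323] v=[-1.5920]
Step 9: x=[3.9442] v=[-1.7623]
Step 10: x=[3.8481] v=[-1.9228]
Step 11: x=[3.7445] v=[-2.0726]
Step 12: x=[3.6340] v=[-2.2109]
Step 13: x=[3.5172] v=[-2.3369]
Step 14: x=[3.3947] v=[-2.4499]
Step 15: x=[3.2672] v=[-2.5493]
Step 16: x=[3.1355] v=[-2.6345]
Step 17: x=[3.0002] v=[-2.7051]
Step 18: x=[2.8622] v=[-2.7607]
Step 19: x=[2.7222] v=[-2.8009]
Step 20: x=[2.5809] v=[-2.8256]
Step 21: x=[2.4392] v=[-2.8346]
Step 22: x=[2.2978] v=[-2.8278]
Step 23: x=[2.1575] v=[-2.8053]
Step 24: x=[2.0191] v=[-2.7672]
Step 25: x=[1.8834] v=[-2.7138]
Step 26: x=[1.7511] v=[-2.6453]
Step 27: x=[1.6230] v=[-2.5621]
Step 28: x=[1.4998] v=[-2.4647]
Step 29: x=[1.3821] v=[-2.3536]
Step 30: x=[1.2706] v=[-2.2294]
Step 31: x=[1.1660] v=[-2.0928]
Step 32: x=[1.0688] v=[-1.9446]
Step 33: x=[0.9795] v=[-1.7856]
Step 34: x=[0.8987] v=[-1.6167]
Step 35: x=[0.8268] v=[-1.4388]
Step 36: x=[0.7642] v=[-1.2529]
Step 37: x=[0.7112] v=[-1.0600]
Step 38: x=[0.6681] v=[-0.8612]
Step 39: x=[0.6352] v=[-0.6577]
Step 40: x=[0.6127] v=[-0.4505]
Step 41: x=[0.6007] v=[-0.2408]
Step 42: x=[0.5992] v=[-0.0298]
Step 43: x=[0.6083] v=[0.1814]
First v>=0 after going negative at step 43, time=2.1500

Answer: 2.1500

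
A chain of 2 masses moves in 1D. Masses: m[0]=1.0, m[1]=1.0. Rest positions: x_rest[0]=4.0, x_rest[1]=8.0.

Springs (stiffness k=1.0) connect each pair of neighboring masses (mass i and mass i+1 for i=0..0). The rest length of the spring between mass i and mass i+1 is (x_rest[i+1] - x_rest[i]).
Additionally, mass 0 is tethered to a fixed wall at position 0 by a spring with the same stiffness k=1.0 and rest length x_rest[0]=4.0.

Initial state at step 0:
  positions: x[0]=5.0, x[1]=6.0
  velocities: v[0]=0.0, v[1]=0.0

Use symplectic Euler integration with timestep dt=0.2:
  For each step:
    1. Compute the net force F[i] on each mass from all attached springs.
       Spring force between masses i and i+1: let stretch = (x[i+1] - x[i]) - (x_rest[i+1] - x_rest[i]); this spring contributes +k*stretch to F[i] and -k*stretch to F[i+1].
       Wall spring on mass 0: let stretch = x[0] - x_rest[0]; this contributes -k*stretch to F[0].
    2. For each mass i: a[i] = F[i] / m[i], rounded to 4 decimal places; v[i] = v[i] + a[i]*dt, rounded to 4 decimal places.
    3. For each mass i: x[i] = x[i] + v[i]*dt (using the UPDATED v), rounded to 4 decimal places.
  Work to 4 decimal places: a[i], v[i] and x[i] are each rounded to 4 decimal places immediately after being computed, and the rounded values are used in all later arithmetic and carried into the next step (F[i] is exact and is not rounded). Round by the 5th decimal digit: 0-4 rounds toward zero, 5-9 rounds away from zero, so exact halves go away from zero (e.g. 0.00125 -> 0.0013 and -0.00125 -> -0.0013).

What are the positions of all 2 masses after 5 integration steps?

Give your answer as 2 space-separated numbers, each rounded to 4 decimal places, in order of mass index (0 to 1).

Answer: 3.1658 7.4392

Derivation:
Step 0: x=[5.0000 6.0000] v=[0.0000 0.0000]
Step 1: x=[4.8400 6.1200] v=[-0.8000 0.6000]
Step 2: x=[4.5376 6.3488] v=[-1.5120 1.1440]
Step 3: x=[4.1261 6.6652] v=[-2.0573 1.5818]
Step 4: x=[3.6512 7.0400] v=[-2.3747 1.8740]
Step 5: x=[3.1658 7.4392] v=[-2.4272 1.9962]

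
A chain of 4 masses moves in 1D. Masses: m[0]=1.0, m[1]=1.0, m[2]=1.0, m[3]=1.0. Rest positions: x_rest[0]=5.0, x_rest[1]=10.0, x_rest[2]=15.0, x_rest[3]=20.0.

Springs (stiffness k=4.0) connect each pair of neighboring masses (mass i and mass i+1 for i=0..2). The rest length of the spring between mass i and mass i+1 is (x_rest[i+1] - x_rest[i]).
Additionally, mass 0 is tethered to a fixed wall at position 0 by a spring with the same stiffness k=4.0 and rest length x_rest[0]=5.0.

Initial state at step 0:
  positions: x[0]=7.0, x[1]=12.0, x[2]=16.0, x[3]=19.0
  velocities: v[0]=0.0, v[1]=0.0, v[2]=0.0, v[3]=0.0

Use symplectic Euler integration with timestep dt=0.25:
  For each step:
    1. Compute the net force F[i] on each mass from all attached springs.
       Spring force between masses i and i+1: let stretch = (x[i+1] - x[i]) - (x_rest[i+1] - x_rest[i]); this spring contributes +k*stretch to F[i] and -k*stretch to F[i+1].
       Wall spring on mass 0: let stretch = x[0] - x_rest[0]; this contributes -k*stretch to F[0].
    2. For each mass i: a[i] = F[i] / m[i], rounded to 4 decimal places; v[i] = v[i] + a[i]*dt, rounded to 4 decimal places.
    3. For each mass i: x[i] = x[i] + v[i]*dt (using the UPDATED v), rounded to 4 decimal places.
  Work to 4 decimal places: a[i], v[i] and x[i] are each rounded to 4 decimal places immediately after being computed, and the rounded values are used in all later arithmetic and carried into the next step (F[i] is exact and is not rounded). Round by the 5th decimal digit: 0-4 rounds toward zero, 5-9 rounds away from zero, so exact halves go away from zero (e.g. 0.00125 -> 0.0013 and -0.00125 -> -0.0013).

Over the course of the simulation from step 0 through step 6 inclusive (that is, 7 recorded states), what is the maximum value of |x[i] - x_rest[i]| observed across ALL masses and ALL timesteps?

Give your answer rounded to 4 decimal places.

Step 0: x=[7.0000 12.0000 16.0000 19.0000] v=[0.0000 0.0000 0.0000 0.0000]
Step 1: x=[6.5000 11.7500 15.7500 19.5000] v=[-2.0000 -1.0000 -1.0000 2.0000]
Step 2: x=[5.6875 11.1875 15.4375 20.3125] v=[-3.2500 -2.2500 -1.2500 3.2500]
Step 3: x=[4.8281 10.3125 15.2813 21.1563] v=[-3.4375 -3.5000 -0.6250 3.3750]
Step 4: x=[4.1328 9.3086 15.3516 21.7813] v=[-2.7812 -4.0156 0.2812 2.5000]
Step 5: x=[3.6983 8.5215 15.5186 22.0489] v=[-1.7382 -3.1484 0.6679 1.0703]
Step 6: x=[3.5450 8.2779 15.5689 21.9339] v=[-0.6133 -0.9745 0.2011 -0.4600]
Max displacement = 2.0489

Answer: 2.0489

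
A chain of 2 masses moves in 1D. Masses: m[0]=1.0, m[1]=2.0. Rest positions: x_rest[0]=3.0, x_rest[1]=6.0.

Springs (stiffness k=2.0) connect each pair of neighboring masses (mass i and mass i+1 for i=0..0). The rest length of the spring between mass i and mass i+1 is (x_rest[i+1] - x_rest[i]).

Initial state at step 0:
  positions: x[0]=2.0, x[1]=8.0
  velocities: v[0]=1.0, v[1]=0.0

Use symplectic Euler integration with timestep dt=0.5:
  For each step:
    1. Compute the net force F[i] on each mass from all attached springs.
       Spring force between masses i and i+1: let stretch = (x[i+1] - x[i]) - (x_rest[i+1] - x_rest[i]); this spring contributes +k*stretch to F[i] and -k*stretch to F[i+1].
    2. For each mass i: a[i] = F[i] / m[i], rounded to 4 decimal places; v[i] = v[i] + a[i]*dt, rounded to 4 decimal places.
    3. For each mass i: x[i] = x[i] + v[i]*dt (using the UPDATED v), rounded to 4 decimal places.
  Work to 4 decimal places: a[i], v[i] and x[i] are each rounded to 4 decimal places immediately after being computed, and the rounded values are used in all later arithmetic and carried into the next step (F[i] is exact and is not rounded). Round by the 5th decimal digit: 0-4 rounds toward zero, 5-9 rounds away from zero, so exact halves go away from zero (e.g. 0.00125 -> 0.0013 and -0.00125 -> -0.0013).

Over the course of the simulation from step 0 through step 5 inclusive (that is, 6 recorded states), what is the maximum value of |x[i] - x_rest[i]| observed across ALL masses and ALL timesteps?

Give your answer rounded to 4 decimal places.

Step 0: x=[2.0000 8.0000] v=[1.0000 0.0000]
Step 1: x=[4.0000 7.2500] v=[4.0000 -1.5000]
Step 2: x=[6.1250 6.4375] v=[4.2500 -1.6250]
Step 3: x=[6.9063 6.2969] v=[1.5625 -0.2813]
Step 4: x=[5.8829 7.0586] v=[-2.0469 1.5234]
Step 5: x=[3.9473 8.2764] v=[-3.8712 2.4356]
Max displacement = 3.9063

Answer: 3.9063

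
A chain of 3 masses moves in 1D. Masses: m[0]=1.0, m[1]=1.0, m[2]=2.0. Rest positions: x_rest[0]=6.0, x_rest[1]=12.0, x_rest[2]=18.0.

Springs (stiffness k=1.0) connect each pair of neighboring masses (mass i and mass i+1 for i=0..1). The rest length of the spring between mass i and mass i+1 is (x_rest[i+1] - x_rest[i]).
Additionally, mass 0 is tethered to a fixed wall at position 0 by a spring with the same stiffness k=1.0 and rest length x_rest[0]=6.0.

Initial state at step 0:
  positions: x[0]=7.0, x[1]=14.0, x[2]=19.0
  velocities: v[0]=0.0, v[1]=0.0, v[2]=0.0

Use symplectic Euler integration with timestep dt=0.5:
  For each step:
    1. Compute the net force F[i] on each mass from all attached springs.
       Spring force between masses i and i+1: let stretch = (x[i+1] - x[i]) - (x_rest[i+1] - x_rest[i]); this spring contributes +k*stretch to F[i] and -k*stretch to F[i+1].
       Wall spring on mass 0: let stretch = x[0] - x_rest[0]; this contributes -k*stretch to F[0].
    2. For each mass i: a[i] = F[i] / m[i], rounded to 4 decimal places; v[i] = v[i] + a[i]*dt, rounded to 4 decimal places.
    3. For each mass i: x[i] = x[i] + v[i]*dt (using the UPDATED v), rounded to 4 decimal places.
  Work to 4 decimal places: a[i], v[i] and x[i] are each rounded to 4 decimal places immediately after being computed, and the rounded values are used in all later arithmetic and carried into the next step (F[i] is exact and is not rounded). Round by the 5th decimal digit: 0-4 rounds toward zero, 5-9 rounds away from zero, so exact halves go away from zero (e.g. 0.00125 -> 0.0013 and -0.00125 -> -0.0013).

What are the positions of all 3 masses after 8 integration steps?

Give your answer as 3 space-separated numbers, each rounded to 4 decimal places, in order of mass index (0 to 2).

Step 0: x=[7.0000 14.0000 19.0000] v=[0.0000 0.0000 0.0000]
Step 1: x=[7.0000 13.5000 19.1250] v=[0.0000 -1.0000 0.2500]
Step 2: x=[6.8750 12.7813 19.2969] v=[-0.2500 -1.4375 0.3438]
Step 3: x=[6.5078 12.2149 19.4044] v=[-0.7344 -1.1329 0.2149]
Step 4: x=[5.9404 12.0191 19.3632] v=[-1.1348 -0.3917 -0.0825]
Step 5: x=[5.4076 12.1396 19.1539] v=[-1.0657 0.2410 -0.4186]
Step 6: x=[5.2059 12.3307 18.8178] v=[-0.4035 0.3822 -0.6722]
Step 7: x=[5.4839 12.3624 18.4208] v=[0.5560 0.0634 -0.7940]
Step 8: x=[6.1106 12.1891 18.0165] v=[1.2533 -0.3467 -0.8086]

Answer: 6.1106 12.1891 18.0165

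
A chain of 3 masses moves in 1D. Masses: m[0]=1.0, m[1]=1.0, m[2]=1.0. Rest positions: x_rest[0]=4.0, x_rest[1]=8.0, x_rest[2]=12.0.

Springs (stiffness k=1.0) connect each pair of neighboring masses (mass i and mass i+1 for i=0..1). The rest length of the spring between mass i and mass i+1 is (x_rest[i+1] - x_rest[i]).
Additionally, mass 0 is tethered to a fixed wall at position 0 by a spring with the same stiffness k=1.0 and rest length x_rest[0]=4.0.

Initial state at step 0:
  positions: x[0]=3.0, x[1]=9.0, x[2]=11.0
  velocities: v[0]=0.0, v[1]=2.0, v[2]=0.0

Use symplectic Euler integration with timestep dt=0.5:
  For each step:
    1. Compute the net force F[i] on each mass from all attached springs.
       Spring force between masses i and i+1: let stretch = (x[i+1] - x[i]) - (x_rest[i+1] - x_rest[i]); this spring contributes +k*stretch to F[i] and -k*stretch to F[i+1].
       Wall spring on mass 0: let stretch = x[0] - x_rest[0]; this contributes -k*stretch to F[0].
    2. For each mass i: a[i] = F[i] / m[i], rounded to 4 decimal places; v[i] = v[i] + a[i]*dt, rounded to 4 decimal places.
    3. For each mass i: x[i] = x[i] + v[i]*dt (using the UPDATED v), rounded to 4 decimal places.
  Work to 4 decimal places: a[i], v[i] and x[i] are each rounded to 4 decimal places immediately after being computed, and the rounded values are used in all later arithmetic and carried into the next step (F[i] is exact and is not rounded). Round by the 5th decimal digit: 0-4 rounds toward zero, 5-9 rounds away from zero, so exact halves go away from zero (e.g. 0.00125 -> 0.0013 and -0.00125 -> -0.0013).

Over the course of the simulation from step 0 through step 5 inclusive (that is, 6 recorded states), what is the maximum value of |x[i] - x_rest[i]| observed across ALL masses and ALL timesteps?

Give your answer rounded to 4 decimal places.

Answer: 1.8137

Derivation:
Step 0: x=[3.0000 9.0000 11.0000] v=[0.0000 2.0000 0.0000]
Step 1: x=[3.7500 9.0000 11.5000] v=[1.5000 0.0000 1.0000]
Step 2: x=[4.8750 8.3125 12.3750] v=[2.2500 -1.3750 1.7500]
Step 3: x=[5.6407 7.7813 13.2344] v=[1.5313 -1.0625 1.7188]
Step 4: x=[5.5313 8.0782 13.7306] v=[-0.2188 0.5938 0.9923]
Step 5: x=[4.6758 9.1515 13.8137] v=[-1.7110 2.1466 0.1661]
Max displacement = 1.8137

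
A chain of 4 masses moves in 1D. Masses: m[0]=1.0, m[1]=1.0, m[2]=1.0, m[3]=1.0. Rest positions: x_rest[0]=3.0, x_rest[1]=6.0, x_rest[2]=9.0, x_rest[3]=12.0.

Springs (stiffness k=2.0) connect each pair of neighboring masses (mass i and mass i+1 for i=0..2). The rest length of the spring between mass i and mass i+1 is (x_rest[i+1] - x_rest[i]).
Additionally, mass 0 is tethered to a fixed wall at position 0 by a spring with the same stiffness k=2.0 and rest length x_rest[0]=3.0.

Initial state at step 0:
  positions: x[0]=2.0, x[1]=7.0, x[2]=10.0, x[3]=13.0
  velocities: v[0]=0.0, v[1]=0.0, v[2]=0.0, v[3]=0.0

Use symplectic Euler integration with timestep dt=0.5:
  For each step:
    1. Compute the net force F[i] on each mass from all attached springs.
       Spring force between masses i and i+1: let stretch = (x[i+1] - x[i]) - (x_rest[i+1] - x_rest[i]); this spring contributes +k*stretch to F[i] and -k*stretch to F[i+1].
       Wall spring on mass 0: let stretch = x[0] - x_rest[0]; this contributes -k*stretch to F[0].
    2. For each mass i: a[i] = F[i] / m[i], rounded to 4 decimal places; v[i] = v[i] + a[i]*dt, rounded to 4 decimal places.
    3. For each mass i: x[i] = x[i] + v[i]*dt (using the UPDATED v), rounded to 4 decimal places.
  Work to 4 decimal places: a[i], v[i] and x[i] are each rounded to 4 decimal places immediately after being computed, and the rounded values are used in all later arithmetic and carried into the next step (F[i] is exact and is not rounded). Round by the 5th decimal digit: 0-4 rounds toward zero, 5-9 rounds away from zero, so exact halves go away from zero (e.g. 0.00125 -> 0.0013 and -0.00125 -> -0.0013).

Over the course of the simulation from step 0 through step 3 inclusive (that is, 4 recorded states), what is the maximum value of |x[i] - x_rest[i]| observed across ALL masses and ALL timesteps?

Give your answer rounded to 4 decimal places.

Step 0: x=[2.0000 7.0000 10.0000 13.0000] v=[0.0000 0.0000 0.0000 0.0000]
Step 1: x=[3.5000 6.0000 10.0000 13.0000] v=[3.0000 -2.0000 0.0000 0.0000]
Step 2: x=[4.5000 5.7500 9.5000 13.0000] v=[2.0000 -0.5000 -1.0000 0.0000]
Step 3: x=[3.8750 6.7500 8.8750 12.7500] v=[-1.2500 2.0000 -1.2500 -0.5000]
Max displacement = 1.5000

Answer: 1.5000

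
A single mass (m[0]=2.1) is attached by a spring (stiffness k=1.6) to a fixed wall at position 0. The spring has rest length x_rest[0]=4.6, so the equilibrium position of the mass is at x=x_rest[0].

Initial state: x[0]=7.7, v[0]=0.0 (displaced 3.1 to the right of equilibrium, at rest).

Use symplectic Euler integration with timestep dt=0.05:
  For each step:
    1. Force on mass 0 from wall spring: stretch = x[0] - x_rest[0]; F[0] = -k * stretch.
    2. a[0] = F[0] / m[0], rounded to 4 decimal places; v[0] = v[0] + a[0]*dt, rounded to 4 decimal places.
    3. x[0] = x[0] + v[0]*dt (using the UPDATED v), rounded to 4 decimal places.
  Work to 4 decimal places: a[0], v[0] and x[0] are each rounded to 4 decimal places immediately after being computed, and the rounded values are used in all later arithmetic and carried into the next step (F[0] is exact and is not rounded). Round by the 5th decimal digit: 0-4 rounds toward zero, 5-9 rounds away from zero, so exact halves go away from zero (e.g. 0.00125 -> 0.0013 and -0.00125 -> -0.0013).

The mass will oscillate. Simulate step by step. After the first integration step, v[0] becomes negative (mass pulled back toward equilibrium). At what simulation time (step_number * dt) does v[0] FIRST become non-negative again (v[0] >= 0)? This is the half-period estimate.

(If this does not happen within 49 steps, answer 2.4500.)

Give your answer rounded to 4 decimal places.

Step 0: x=[7.7000] v=[0.0000]
Step 1: x=[7.6941] v=[-0.1181]
Step 2: x=[7.6823] v=[-0.2360]
Step 3: x=[7.6646] v=[-0.3534]
Step 4: x=[7.6411] v=[-0.4701]
Step 5: x=[7.6118] v=[-0.5860]
Step 6: x=[7.5768] v=[-0.7007]
Step 7: x=[7.5361] v=[-0.8141]
Step 8: x=[7.4898] v=[-0.9260]
Step 9: x=[7.4380] v=[-1.0361]
Step 10: x=[7.3808] v=[-1.1442]
Step 11: x=[7.3183] v=[-1.2501]
Step 12: x=[7.2506] v=[-1.3537]
Step 13: x=[7.1779] v=[-1.4547]
Step 14: x=[7.1003] v=[-1.5529]
Step 15: x=[7.0179] v=[-1.6482]
Step 16: x=[6.9309] v=[-1.7403]
Step 17: x=[6.8394] v=[-1.8291]
Step 18: x=[6.7437] v=[-1.9144]
Step 19: x=[6.6439] v=[-1.9961]
Step 20: x=[6.5402] v=[-2.0740]
Step 21: x=[6.4328] v=[-2.1479]
Step 22: x=[6.3219] v=[-2.2177]
Step 23: x=[6.2077] v=[-2.2833]
Step 24: x=[6.0905] v=[-2.3445]
Step 25: x=[5.9704] v=[-2.4013]
Step 26: x=[5.8477] v=[-2.4535]
Step 27: x=[5.7227] v=[-2.5010]
Step 28: x=[5.5955] v=[-2.5438]
Step 29: x=[5.4664] v=[-2.5817]
Step 30: x=[5.3357] v=[-2.6147]
Step 31: x=[5.2036] v=[-2.6427]
Step 32: x=[5.0703] v=[-2.6657]
Step 33: x=[4.9361] v=[-2.6836]
Step 34: x=[4.8013] v=[-2.6964]
Step 35: x=[4.6661] v=[-2.7041]
Step 36: x=[4.5308] v=[-2.7066]
Step 37: x=[4.3956] v=[-2.7040]
Step 38: x=[4.2608] v=[-2.6962]
Step 39: x=[4.1266] v=[-2.6833]
Step 40: x=[3.9933] v=[-2.6653]
Step 41: x=[3.8612] v=[-2.6422]
Step 42: x=[3.7305] v=[-2.6141]
Step 43: x=[3.6015] v=[-2.5810]
Step 44: x=[3.4744] v=[-2.5430]
Step 45: x=[3.3494] v=[-2.5001]
Step 46: x=[3.2268] v=[-2.4525]
Step 47: x=[3.1068] v=[-2.4002]
Step 48: x=[2.9896] v=[-2.3433]
Step 49: x=[2.8755] v=[-2.2820]
v[0] did not become non-negative within 49 steps; using fallback time=2.4500

Answer: 2.4500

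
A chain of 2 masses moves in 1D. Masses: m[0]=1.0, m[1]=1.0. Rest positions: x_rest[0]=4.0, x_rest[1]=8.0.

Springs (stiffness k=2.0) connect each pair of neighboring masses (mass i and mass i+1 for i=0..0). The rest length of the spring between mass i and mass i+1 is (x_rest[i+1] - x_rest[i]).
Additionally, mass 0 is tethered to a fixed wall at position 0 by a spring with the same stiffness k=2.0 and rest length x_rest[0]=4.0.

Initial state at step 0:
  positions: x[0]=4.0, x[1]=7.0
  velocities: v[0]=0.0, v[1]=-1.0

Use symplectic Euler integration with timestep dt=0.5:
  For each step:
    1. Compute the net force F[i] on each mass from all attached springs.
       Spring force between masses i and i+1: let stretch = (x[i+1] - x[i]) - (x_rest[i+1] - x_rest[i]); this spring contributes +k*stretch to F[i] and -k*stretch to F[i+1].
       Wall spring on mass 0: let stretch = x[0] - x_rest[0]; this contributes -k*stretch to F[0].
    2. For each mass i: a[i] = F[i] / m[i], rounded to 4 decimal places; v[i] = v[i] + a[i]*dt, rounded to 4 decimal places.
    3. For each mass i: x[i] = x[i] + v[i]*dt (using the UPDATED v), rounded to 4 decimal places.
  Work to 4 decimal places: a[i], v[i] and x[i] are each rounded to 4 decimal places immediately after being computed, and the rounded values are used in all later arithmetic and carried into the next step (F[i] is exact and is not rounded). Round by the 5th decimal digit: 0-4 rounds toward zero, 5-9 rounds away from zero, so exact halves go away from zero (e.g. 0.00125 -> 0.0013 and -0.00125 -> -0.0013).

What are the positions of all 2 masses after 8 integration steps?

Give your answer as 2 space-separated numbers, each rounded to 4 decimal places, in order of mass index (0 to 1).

Answer: 4.1720 9.1758

Derivation:
Step 0: x=[4.0000 7.0000] v=[0.0000 -1.0000]
Step 1: x=[3.5000 7.0000] v=[-1.0000 0.0000]
Step 2: x=[3.0000 7.2500] v=[-1.0000 0.5000]
Step 3: x=[3.1250 7.3750] v=[0.2500 0.2500]
Step 4: x=[3.8125 7.3750] v=[1.3750 0.0000]
Step 5: x=[4.3750 7.5938] v=[1.1250 0.4375]
Step 6: x=[4.3594 8.2032] v=[-0.0312 1.2187]
Step 7: x=[4.0860 8.8907] v=[-0.5468 1.3749]
Step 8: x=[4.1720 9.1758] v=[0.1719 0.5702]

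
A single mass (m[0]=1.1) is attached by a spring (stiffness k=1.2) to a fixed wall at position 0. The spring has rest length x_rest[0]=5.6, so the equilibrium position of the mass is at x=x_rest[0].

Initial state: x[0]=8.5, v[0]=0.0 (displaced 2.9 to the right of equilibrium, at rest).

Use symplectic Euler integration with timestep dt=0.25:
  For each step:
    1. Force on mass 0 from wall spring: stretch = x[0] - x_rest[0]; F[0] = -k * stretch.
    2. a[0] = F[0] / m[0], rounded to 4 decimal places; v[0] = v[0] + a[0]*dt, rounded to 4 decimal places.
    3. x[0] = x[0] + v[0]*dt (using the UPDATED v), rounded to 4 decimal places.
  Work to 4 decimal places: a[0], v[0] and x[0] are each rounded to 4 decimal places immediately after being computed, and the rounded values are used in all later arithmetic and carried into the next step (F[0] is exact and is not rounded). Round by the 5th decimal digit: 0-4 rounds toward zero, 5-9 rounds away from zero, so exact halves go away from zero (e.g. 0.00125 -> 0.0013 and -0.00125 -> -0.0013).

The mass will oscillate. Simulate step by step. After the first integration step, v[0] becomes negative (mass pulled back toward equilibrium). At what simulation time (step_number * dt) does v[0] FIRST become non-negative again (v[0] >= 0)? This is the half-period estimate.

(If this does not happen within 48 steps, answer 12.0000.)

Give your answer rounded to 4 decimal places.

Answer: 3.0000

Derivation:
Step 0: x=[8.5000] v=[0.0000]
Step 1: x=[8.3023] v=[-0.7909]
Step 2: x=[7.9203] v=[-1.5279]
Step 3: x=[7.3801] v=[-2.1607]
Step 4: x=[6.7186] v=[-2.6462]
Step 5: x=[5.9808] v=[-2.9513]
Step 6: x=[5.2170] v=[-3.0552]
Step 7: x=[4.4793] v=[-2.9508]
Step 8: x=[3.8180] v=[-2.6452]
Step 9: x=[3.2782] v=[-2.1592]
Step 10: x=[2.8967] v=[-1.5260]
Step 11: x=[2.6995] v=[-0.7887]
Step 12: x=[2.7001] v=[0.0024]
First v>=0 after going negative at step 12, time=3.0000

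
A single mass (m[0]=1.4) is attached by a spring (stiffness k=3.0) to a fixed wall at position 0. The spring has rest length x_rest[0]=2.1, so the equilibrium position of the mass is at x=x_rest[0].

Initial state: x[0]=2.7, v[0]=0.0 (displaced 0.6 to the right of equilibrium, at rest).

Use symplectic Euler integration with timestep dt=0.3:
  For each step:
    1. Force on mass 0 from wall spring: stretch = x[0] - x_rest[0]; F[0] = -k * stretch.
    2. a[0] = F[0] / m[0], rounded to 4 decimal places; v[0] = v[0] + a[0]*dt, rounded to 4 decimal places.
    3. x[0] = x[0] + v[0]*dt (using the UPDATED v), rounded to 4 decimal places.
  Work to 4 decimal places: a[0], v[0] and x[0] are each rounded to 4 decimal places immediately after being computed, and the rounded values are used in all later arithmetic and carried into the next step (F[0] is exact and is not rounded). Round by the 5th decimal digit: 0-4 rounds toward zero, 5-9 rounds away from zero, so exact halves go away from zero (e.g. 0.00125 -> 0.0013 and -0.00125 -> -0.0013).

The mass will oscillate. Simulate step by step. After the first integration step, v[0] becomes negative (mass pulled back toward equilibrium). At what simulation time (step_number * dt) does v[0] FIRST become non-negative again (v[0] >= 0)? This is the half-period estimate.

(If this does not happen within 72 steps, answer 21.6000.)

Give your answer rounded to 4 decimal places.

Step 0: x=[2.7000] v=[0.0000]
Step 1: x=[2.5843] v=[-0.3857]
Step 2: x=[2.3752] v=[-0.6970]
Step 3: x=[2.1130] v=[-0.8739]
Step 4: x=[1.8483] v=[-0.8823]
Step 5: x=[1.6322] v=[-0.7205]
Step 6: x=[1.5063] v=[-0.4198]
Step 7: x=[1.4949] v=[-0.0381]
Step 8: x=[1.6002] v=[0.3509]
First v>=0 after going negative at step 8, time=2.4000

Answer: 2.4000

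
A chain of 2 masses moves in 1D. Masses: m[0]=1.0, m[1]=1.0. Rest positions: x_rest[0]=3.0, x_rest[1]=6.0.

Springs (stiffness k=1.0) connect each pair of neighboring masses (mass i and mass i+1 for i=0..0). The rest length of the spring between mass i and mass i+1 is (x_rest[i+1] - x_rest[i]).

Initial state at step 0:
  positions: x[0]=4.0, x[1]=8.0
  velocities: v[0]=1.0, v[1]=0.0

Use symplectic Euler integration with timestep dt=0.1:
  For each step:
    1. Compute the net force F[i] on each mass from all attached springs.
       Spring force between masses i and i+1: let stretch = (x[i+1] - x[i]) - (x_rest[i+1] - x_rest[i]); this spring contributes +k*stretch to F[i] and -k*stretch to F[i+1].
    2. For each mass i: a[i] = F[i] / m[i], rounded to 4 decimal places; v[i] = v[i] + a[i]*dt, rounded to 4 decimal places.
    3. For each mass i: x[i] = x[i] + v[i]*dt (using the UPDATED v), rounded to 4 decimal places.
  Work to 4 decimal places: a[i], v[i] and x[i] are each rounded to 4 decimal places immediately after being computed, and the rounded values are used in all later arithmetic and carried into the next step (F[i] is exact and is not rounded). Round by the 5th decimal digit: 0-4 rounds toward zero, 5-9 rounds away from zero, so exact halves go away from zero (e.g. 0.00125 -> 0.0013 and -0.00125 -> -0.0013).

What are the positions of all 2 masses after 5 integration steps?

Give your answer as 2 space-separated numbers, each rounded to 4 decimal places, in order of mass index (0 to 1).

Answer: 4.6235 7.8765

Derivation:
Step 0: x=[4.0000 8.0000] v=[1.0000 0.0000]
Step 1: x=[4.1100 7.9900] v=[1.1000 -0.1000]
Step 2: x=[4.2288 7.9712] v=[1.1880 -0.1880]
Step 3: x=[4.3550 7.9450] v=[1.2622 -0.2622]
Step 4: x=[4.4871 7.9129] v=[1.3212 -0.3212]
Step 5: x=[4.6235 7.8765] v=[1.3638 -0.3638]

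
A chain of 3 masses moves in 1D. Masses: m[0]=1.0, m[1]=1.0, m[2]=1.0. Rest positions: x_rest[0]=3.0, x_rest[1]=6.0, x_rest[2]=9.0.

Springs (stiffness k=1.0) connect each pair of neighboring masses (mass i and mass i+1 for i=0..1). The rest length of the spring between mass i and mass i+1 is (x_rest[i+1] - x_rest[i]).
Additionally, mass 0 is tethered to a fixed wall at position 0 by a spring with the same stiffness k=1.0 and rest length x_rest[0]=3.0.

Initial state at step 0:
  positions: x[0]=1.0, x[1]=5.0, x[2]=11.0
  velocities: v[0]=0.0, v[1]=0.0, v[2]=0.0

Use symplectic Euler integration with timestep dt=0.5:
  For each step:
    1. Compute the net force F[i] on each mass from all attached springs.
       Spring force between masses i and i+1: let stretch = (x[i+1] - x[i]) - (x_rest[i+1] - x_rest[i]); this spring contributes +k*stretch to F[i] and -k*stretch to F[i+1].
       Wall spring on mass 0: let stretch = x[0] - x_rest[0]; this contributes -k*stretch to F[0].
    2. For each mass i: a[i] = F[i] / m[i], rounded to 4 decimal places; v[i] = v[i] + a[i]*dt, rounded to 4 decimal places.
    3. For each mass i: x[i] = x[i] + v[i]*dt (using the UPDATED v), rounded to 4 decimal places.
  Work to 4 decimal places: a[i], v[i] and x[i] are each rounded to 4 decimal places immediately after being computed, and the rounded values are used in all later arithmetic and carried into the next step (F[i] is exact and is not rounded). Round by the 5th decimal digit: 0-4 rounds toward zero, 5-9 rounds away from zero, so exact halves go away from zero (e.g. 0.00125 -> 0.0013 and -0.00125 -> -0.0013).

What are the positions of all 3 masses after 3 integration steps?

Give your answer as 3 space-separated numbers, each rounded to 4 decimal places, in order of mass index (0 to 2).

Step 0: x=[1.0000 5.0000 11.0000] v=[0.0000 0.0000 0.0000]
Step 1: x=[1.7500 5.5000 10.2500] v=[1.5000 1.0000 -1.5000]
Step 2: x=[3.0000 6.2500 9.0625] v=[2.5000 1.5000 -2.3750]
Step 3: x=[4.3125 6.8907 7.9219] v=[2.6250 1.2813 -2.2813]

Answer: 4.3125 6.8907 7.9219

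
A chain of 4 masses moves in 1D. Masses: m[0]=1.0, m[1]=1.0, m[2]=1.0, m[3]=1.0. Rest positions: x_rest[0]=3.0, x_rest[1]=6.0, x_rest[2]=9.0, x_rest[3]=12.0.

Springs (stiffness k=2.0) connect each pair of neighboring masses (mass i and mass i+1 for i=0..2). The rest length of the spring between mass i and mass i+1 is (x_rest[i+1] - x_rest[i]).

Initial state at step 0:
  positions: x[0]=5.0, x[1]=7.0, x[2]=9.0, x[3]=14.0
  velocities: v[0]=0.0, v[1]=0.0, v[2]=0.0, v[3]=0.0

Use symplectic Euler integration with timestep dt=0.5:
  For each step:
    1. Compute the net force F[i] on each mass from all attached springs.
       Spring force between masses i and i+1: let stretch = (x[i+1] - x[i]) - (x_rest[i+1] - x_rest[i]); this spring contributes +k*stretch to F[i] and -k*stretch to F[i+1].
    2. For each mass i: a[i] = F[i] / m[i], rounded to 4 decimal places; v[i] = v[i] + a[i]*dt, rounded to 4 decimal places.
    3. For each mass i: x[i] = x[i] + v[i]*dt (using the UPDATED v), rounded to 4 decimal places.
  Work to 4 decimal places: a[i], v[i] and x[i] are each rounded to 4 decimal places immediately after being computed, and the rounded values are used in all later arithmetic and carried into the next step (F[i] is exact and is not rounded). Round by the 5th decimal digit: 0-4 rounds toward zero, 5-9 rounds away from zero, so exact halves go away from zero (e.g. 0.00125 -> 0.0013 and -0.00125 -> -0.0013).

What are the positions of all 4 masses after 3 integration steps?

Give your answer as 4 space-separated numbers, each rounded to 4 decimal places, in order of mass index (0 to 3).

Step 0: x=[5.0000 7.0000 9.0000 14.0000] v=[0.0000 0.0000 0.0000 0.0000]
Step 1: x=[4.5000 7.0000 10.5000 13.0000] v=[-1.0000 0.0000 3.0000 -2.0000]
Step 2: x=[3.7500 7.5000 11.5000 12.2500] v=[-1.5000 1.0000 2.0000 -1.5000]
Step 3: x=[3.3750 8.1250 10.8750 12.6250] v=[-0.7500 1.2500 -1.2500 0.7500]

Answer: 3.3750 8.1250 10.8750 12.6250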